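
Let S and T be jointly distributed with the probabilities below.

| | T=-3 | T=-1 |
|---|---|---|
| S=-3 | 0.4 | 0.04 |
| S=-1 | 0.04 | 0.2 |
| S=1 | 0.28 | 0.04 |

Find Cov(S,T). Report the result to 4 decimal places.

E[S] = -1.24,  E[T] = -2.44
E[ST] = 3.16
Cov(S,T) = E[ST] − E[S]E[T] = 3.16 − (-1.24)(-2.44) = 0.1344

0.1344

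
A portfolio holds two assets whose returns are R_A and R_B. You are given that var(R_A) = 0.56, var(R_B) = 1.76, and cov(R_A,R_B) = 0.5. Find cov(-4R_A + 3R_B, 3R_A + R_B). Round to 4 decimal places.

1.0600

cov(-4R_A + 3R_B, 3R_A + R_B) = (-4)(3)var(R_A) + (3)(1)var(R_B) + [(-4)(1) + (3)(3)]cov(R_A,R_B)
= -12·0.56 + 3·1.76 + 5·0.5 = 1.06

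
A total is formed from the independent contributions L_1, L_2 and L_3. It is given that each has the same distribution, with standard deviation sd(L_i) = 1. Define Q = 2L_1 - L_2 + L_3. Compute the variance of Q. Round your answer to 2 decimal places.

6.00

Var(L_i) = (1)² = 1
By independence, Var(Q) = (2)²Var(L_1) + (-1)²Var(L_2) + (1)²Var(L_3)
= (2)²·1 + (-1)²·1 + (1)²·1 = 6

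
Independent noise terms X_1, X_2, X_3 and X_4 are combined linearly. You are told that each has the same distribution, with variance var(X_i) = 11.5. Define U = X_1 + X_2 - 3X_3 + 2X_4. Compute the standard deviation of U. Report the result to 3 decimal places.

By independence, var(U) = (1)²var(X_1) + (1)²var(X_2) + (-3)²var(X_3) + (2)²var(X_4)
= (1)²·11.5 + (1)²·11.5 + (-3)²·11.5 + (2)²·11.5 = 172.5
sd(U) = √172.5 ≈ 13.134

13.134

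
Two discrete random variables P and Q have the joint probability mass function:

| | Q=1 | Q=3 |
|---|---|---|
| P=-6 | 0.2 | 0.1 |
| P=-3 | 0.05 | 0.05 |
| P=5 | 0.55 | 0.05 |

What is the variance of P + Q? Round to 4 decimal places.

E[P] = 0.9,  E[Q] = 1.4,  E[PQ] = -0.1
Var(P) = 26.7 − (0.9)² = 25.89;  Var(Q) = 2.6 − (1.4)² = 0.64
Cov(P,Q) = -0.1 − (0.9)(1.4) = -1.36
Var(P + Q) = (1)²·25.89 + (1)²·0.64 + 2·(1)·(1)·-1.36 = 23.81

23.8100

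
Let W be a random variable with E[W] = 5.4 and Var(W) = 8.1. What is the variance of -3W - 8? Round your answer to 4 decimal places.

72.9000

Var(-3W - 8) = (-3)²·Var(W) = 9·8.1 = 72.9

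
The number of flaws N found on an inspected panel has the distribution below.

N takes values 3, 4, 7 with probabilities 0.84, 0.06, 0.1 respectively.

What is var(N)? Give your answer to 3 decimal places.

1.448

E[N] = (3)(0.84) + (4)(0.06) + (7)(0.1) = 3.46
E[N²] = (3)²(0.84) + (4)²(0.06) + (7)²(0.1) = 13.42
var(N) = E[N²] − (E[N])² = 13.42 − (3.46)² = 1.4484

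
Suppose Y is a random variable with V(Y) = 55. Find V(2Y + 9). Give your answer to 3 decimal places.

V(2Y + 9) = (2)²·V(Y) = 4·55 = 220

220.000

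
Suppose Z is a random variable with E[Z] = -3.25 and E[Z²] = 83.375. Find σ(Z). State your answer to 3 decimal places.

Var(Z) = 83.375 − (-3.25)² = 72.8125
σ(Z) = √72.8125 ≈ 8.533

8.533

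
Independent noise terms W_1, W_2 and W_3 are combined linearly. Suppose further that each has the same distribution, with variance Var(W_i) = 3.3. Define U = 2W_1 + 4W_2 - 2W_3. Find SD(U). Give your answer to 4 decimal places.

8.8994

By independence, Var(U) = (2)²Var(W_1) + (4)²Var(W_2) + (-2)²Var(W_3)
= (2)²·3.3 + (4)²·3.3 + (-2)²·3.3 = 79.2
SD(U) = √79.2 ≈ 8.8994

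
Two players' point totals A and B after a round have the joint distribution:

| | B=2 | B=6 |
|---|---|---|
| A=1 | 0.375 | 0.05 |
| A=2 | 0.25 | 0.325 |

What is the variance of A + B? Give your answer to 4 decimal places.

4.8694

E[A] = 1.575,  E[B] = 3.5,  E[AB] = 5.95
Var(A) = 2.725 − (1.575)² = 0.244375;  Var(B) = 16 − (3.5)² = 3.75
Cov(A,B) = 5.95 − (1.575)(3.5) = 0.4375
Var(A + B) = (1)²·0.244375 + (1)²·3.75 + 2·(1)·(1)·0.4375 = 4.869375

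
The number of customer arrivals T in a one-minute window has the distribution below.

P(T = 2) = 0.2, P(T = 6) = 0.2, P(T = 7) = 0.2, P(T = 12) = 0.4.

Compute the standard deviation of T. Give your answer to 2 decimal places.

E[T] = (2)(0.2) + (6)(0.2) + (7)(0.2) + (12)(0.4) = 7.8
E[T²] = (2)²(0.2) + (6)²(0.2) + (7)²(0.2) + (12)²(0.4) = 75.4
Var(T) = E[T²] − (E[T])² = 75.4 − (7.8)² = 14.56
SD(T) = √14.56 ≈ 3.82

3.82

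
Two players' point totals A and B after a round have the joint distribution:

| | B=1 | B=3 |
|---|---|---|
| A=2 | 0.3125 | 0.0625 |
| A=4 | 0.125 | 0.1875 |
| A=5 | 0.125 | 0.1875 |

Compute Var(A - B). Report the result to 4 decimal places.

1.5898

E[A] = 3.5625,  E[B] = 1.875,  E[AB] = 7.1875
Var(A) = 14.3125 − (3.5625)² = 1.62109375;  Var(B) = 4.5 − (1.875)² = 0.984375
Cov(A,B) = 7.1875 − (3.5625)(1.875) = 0.5078125
Var(A - B) = (1)²·1.62109375 + (-1)²·0.984375 + 2·(1)·(-1)·0.5078125 = 1.58984375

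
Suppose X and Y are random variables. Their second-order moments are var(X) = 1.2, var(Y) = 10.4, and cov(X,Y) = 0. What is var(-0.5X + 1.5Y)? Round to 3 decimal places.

var(-0.5X + 1.5Y) = (-0.5)²·var(X) + (1.5)²·var(Y) + 2·(-0.5)·(1.5)·cov(X,Y)
= 0.25·1.2 + 2.25·10.4 + -1.5·0 = 23.7

23.700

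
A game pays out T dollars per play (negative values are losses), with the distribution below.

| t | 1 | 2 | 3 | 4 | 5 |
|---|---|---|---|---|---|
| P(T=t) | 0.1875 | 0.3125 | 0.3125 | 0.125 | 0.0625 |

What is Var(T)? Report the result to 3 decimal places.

E[T] = (1)(0.1875) + (2)(0.3125) + (3)(0.3125) + (4)(0.125) + (5)(0.0625) = 2.5625
E[T²] = (1)²(0.1875) + (2)²(0.3125) + (3)²(0.3125) + (4)²(0.125) + (5)²(0.0625) = 7.8125
Var(T) = E[T²] − (E[T])² = 7.8125 − (2.5625)² = 1.24609375

1.246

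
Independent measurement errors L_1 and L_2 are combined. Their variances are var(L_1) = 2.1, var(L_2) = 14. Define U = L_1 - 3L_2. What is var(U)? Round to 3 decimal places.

By independence, var(U) = (1)²var(L_1) + (-3)²var(L_2)
= (1)²·2.1 + (-3)²·14 = 128.1

128.100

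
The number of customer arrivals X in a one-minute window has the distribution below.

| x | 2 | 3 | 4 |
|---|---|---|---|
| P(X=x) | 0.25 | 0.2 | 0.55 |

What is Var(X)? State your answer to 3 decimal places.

E[X] = (2)(0.25) + (3)(0.2) + (4)(0.55) = 3.3
E[X²] = (2)²(0.25) + (3)²(0.2) + (4)²(0.55) = 11.6
Var(X) = E[X²] − (E[X])² = 11.6 − (3.3)² = 0.71

0.710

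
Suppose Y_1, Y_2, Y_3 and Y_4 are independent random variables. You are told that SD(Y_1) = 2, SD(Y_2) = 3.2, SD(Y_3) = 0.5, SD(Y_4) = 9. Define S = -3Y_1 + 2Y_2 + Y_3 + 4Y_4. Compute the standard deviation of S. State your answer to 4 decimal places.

37.0568

Var(Y_1) = 4, Var(Y_2) = 10.24, Var(Y_3) = 0.25, Var(Y_4) = 81
By independence, Var(S) = (-3)²Var(Y_1) + (2)²Var(Y_2) + (1)²Var(Y_3) + (4)²Var(Y_4)
= (-3)²·4 + (2)²·10.24 + (1)²·0.25 + (4)²·81 = 1373.21
SD(S) = √1373.21 ≈ 37.0568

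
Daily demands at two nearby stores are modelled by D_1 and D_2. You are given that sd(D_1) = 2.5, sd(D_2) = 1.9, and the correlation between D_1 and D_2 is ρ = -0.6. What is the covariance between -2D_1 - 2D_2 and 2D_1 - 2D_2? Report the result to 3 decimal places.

V(D_1) = (2.5)² = 6.25;  V(D_2) = (1.9)² = 3.61
Cov(D_1,D_2) = ρ·sd(D_1)·sd(D_2) = -0.6·2.5·1.9 = -2.85
Cov(-2D_1 - 2D_2, 2D_1 - 2D_2) = (-2)(2)V(D_1) + (-2)(-2)V(D_2) + [(-2)(-2) + (-2)(2)]Cov(D_1,D_2)
= -4·6.25 + 4·3.61 + 0·-2.85 = -10.56

-10.560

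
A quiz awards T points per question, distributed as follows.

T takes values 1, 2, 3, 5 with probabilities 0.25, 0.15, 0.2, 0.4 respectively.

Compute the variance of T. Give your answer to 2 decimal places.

2.73

E[T] = (1)(0.25) + (2)(0.15) + (3)(0.2) + (5)(0.4) = 3.15
E[T²] = (1)²(0.25) + (2)²(0.15) + (3)²(0.2) + (5)²(0.4) = 12.65
V(T) = E[T²] − (E[T])² = 12.65 − (3.15)² = 2.7275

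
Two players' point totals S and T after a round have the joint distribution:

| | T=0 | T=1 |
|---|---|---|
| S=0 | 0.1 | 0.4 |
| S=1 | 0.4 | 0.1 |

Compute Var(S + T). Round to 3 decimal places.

0.200

E[S] = 0.5,  E[T] = 0.5,  E[ST] = 0.1
Var(S) = 0.5 − (0.5)² = 0.25;  Var(T) = 0.5 − (0.5)² = 0.25
cov(S,T) = 0.1 − (0.5)(0.5) = -0.15
Var(S + T) = (1)²·0.25 + (1)²·0.25 + 2·(1)·(1)·-0.15 = 0.2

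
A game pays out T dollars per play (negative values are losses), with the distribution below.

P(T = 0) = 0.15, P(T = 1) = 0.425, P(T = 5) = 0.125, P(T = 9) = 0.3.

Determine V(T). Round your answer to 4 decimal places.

13.7875

E[T] = (0)(0.15) + (1)(0.425) + (5)(0.125) + (9)(0.3) = 3.75
E[T²] = (0)²(0.15) + (1)²(0.425) + (5)²(0.125) + (9)²(0.3) = 27.85
V(T) = E[T²] − (E[T])² = 27.85 − (3.75)² = 13.7875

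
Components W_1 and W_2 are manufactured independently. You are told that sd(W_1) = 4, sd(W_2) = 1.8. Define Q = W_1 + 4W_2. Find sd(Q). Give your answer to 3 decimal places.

8.237

Var(W_1) = 16, Var(W_2) = 3.24
By independence, Var(Q) = (1)²Var(W_1) + (4)²Var(W_2)
= (1)²·16 + (4)²·3.24 = 67.84
sd(Q) = √67.84 ≈ 8.237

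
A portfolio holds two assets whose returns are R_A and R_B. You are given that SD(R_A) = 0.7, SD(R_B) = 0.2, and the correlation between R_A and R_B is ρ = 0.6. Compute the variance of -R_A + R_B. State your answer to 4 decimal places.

0.3620

var(R_A) = (0.7)² = 0.49;  var(R_B) = (0.2)² = 0.04
cov(R_A,R_B) = ρ·SD(R_A)·SD(R_B) = 0.6·0.7·0.2 = 0.084
var(-R_A + R_B) = (-1)²·var(R_A) + (1)²·var(R_B) + 2·(-1)·(1)·cov(R_A,R_B)
= 1·0.49 + 1·0.04 + -2·0.084 = 0.362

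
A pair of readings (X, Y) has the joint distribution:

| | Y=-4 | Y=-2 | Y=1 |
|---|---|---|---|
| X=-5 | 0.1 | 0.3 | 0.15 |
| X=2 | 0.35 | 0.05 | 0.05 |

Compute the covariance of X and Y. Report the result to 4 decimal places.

-2.9050

E[X] = -1.85,  E[Y] = -2.3
E[XY] = 1.35
cov(X,Y) = E[XY] − E[X]E[Y] = 1.35 − (-1.85)(-2.3) = -2.905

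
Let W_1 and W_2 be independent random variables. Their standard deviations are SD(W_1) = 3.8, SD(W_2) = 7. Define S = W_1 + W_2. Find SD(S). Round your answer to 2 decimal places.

7.96

var(W_1) = 14.44, var(W_2) = 49
By independence, var(S) = (1)²var(W_1) + (1)²var(W_2)
= (1)²·14.44 + (1)²·49 = 63.44
SD(S) = √63.44 ≈ 7.96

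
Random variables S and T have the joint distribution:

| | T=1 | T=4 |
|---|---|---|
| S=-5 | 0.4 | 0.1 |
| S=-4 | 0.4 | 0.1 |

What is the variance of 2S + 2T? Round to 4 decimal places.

6.7600

E[S] = -4.5,  E[T] = 1.6,  E[ST] = -7.2
V(S) = 20.5 − (-4.5)² = 0.25;  V(T) = 4 − (1.6)² = 1.44
Cov(S,T) = -7.2 − (-4.5)(1.6) = 0
V(2S + 2T) = (2)²·0.25 + (2)²·1.44 + 2·(2)·(2)·0 = 6.76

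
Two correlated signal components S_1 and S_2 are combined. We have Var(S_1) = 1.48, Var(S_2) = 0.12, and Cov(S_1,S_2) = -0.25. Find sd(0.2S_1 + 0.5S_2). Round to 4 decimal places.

0.1980

Var(0.2S_1 + 0.5S_2) = (0.2)²·Var(S_1) + (0.5)²·Var(S_2) + 2·(0.2)·(0.5)·Cov(S_1,S_2)
= 0.04·1.48 + 0.25·0.12 + 0.2·-0.25 = 0.0392
sd(0.2S_1 + 0.5S_2) = √0.0392 ≈ 0.1980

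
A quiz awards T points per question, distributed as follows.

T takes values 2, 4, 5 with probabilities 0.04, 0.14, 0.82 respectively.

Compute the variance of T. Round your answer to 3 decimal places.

0.432

E[T] = (2)(0.04) + (4)(0.14) + (5)(0.82) = 4.74
E[T²] = (2)²(0.04) + (4)²(0.14) + (5)²(0.82) = 22.9
Var(T) = E[T²] − (E[T])² = 22.9 − (4.74)² = 0.4324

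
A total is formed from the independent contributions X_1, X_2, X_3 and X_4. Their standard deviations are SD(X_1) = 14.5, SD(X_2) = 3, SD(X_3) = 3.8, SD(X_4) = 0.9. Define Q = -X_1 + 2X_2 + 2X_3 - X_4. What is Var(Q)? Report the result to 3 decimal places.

Var(X_1) = 210.25, Var(X_2) = 9, Var(X_3) = 14.44, Var(X_4) = 0.81
By independence, Var(Q) = (-1)²Var(X_1) + (2)²Var(X_2) + (2)²Var(X_3) + (-1)²Var(X_4)
= (-1)²·210.25 + (2)²·9 + (2)²·14.44 + (-1)²·0.81 = 304.82

304.820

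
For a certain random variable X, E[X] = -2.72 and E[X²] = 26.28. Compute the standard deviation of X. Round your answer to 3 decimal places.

Var(X) = 26.28 − (-2.72)² = 18.8816
sd(X) = √18.8816 ≈ 4.345

4.345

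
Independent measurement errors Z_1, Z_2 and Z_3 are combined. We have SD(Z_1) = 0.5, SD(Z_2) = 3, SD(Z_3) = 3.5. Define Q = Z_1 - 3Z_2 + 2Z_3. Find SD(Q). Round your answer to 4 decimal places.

11.4127

Var(Z_1) = 0.25, Var(Z_2) = 9, Var(Z_3) = 12.25
By independence, Var(Q) = (1)²Var(Z_1) + (-3)²Var(Z_2) + (2)²Var(Z_3)
= (1)²·0.25 + (-3)²·9 + (2)²·12.25 = 130.25
SD(Q) = √130.25 ≈ 11.4127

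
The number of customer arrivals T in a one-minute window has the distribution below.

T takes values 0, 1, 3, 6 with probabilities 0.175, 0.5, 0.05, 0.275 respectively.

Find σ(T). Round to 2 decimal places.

E[T] = (0)(0.175) + (1)(0.5) + (3)(0.05) + (6)(0.275) = 2.3
E[T²] = (0)²(0.175) + (1)²(0.5) + (3)²(0.05) + (6)²(0.275) = 10.85
Var(T) = E[T²] − (E[T])² = 10.85 − (2.3)² = 5.56
σ(T) = √5.56 ≈ 2.36

2.36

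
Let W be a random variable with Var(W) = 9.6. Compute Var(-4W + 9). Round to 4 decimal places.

153.6000

Var(-4W + 9) = (-4)²·Var(W) = 16·9.6 = 153.6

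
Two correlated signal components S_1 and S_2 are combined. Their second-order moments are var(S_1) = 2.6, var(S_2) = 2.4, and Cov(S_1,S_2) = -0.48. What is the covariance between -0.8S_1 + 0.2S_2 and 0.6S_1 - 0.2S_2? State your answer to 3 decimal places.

-1.478

Cov(-0.8S_1 + 0.2S_2, 0.6S_1 - 0.2S_2) = (-0.8)(0.6)var(S_1) + (0.2)(-0.2)var(S_2) + [(-0.8)(-0.2) + (0.2)(0.6)]Cov(S_1,S_2)
= -0.48·2.6 + -0.04·2.4 + 0.28·-0.48 = -1.4784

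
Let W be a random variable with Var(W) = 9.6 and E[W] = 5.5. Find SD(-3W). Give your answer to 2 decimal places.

Var(-3W) = (-3)²·9.6 = 86.4
SD(-3W) = √86.4 ≈ 9.30

9.30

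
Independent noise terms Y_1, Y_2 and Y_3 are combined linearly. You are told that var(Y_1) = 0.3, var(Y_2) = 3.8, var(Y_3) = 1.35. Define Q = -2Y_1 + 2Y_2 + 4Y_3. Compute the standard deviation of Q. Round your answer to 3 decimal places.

6.164

By independence, var(Q) = (-2)²var(Y_1) + (2)²var(Y_2) + (4)²var(Y_3)
= (-2)²·0.3 + (2)²·3.8 + (4)²·1.35 = 38
SD(Q) = √38 ≈ 6.164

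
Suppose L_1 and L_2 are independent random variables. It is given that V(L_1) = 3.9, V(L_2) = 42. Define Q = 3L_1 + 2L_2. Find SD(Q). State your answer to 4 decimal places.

14.2513

By independence, V(Q) = (3)²V(L_1) + (2)²V(L_2)
= (3)²·3.9 + (2)²·42 = 203.1
SD(Q) = √203.1 ≈ 14.2513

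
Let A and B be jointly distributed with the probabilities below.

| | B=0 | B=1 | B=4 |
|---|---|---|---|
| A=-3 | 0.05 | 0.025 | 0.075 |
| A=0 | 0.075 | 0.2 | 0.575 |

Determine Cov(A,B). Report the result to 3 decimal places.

E[A] = -0.45,  E[B] = 2.825
E[AB] = -0.975
Cov(A,B) = E[AB] − E[A]E[B] = -0.975 − (-0.45)(2.825) = 0.29625

0.296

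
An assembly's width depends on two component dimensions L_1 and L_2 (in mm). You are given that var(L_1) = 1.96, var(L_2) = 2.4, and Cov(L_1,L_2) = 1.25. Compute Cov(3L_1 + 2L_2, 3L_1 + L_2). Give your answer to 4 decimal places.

33.6900

Cov(3L_1 + 2L_2, 3L_1 + L_2) = (3)(3)var(L_1) + (2)(1)var(L_2) + [(3)(1) + (2)(3)]Cov(L_1,L_2)
= 9·1.96 + 2·2.4 + 9·1.25 = 33.69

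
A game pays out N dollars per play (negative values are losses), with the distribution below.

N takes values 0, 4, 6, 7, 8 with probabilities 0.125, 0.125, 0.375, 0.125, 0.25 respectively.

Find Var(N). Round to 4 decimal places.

5.9844

E[N] = (0)(0.125) + (4)(0.125) + (6)(0.375) + (7)(0.125) + (8)(0.25) = 5.625
E[N²] = (0)²(0.125) + (4)²(0.125) + (6)²(0.375) + (7)²(0.125) + (8)²(0.25) = 37.625
Var(N) = E[N²] − (E[N])² = 37.625 − (5.625)² = 5.984375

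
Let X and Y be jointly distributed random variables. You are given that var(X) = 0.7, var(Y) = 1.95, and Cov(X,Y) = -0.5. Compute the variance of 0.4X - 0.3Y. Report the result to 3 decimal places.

var(0.4X - 0.3Y) = (0.4)²·var(X) + (-0.3)²·var(Y) + 2·(0.4)·(-0.3)·Cov(X,Y)
= 0.16·0.7 + 0.09·1.95 + -0.24·-0.5 = 0.4075

0.408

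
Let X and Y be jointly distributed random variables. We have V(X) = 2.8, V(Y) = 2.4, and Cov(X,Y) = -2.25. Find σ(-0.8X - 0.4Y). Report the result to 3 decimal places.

0.858

V(-0.8X - 0.4Y) = (-0.8)²·V(X) + (-0.4)²·V(Y) + 2·(-0.8)·(-0.4)·Cov(X,Y)
= 0.64·2.8 + 0.16·2.4 + 0.64·-2.25 = 0.736
σ(-0.8X - 0.4Y) = √0.736 ≈ 0.858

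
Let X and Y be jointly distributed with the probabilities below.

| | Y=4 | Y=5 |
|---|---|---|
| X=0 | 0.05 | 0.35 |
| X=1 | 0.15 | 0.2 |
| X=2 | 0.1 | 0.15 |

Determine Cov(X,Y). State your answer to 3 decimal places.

-0.095

E[X] = 0.85,  E[Y] = 4.7
E[XY] = 3.9
Cov(X,Y) = E[XY] − E[X]E[Y] = 3.9 − (0.85)(4.7) = -0.095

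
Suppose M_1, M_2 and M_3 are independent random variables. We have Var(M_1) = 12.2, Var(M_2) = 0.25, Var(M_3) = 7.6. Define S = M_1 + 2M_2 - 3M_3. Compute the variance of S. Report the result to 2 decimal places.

By independence, Var(S) = (1)²Var(M_1) + (2)²Var(M_2) + (-3)²Var(M_3)
= (1)²·12.2 + (2)²·0.25 + (-3)²·7.6 = 81.6

81.60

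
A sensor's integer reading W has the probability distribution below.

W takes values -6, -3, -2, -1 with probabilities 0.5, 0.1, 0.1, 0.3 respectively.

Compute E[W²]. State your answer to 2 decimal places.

E[W²] = (-6)²(0.5) + (-3)²(0.1) + (-2)²(0.1) + (-1)²(0.3) = 19.6

19.60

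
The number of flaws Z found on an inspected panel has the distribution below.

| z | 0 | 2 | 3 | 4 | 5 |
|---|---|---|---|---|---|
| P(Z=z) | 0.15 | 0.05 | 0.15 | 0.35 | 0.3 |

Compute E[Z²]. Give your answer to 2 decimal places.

E[Z²] = (0)²(0.15) + (2)²(0.05) + (3)²(0.15) + (4)²(0.35) + (5)²(0.3) = 14.65

14.65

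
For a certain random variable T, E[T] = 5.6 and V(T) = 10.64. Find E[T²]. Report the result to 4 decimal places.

E[T²] = V(T) + (E[T])² = 10.64 + (5.6)² = 42

42.0000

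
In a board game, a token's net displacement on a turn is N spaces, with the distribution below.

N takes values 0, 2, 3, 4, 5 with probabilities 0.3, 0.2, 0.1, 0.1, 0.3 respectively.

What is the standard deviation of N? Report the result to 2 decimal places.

2.01

E[N] = (0)(0.3) + (2)(0.2) + (3)(0.1) + (4)(0.1) + (5)(0.3) = 2.6
E[N²] = (0)²(0.3) + (2)²(0.2) + (3)²(0.1) + (4)²(0.1) + (5)²(0.3) = 10.8
Var(N) = E[N²] − (E[N])² = 10.8 − (2.6)² = 4.04
sd(N) = √4.04 ≈ 2.01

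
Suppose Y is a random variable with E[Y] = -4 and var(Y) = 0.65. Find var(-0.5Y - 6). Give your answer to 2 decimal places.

var(-0.5Y - 6) = (-0.5)²·var(Y) = 0.25·0.65 = 0.1625

0.16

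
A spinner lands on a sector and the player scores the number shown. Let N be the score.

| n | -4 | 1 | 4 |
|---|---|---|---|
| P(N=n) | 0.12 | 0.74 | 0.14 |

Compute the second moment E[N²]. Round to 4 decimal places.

4.9000

E[N²] = (-4)²(0.12) + (1)²(0.74) + (4)²(0.14) = 4.9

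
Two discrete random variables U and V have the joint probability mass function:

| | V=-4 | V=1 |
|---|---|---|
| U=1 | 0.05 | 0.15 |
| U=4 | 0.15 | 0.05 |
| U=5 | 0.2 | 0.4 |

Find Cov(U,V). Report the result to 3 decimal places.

-0.250

E[U] = 4,  E[V] = -1
E[UV] = -4.25
Cov(U,V) = E[UV] − E[U]E[V] = -4.25 − (4)(-1) = -0.25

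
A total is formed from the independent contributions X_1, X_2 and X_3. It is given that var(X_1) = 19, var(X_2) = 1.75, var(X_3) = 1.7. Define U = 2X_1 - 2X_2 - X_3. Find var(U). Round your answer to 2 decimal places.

By independence, var(U) = (2)²var(X_1) + (-2)²var(X_2) + (-1)²var(X_3)
= (2)²·19 + (-2)²·1.75 + (-1)²·1.7 = 84.7

84.70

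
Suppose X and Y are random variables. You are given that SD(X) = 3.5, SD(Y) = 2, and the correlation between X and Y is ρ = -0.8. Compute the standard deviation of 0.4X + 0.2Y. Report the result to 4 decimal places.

Var(X) = (3.5)² = 12.25;  Var(Y) = (2)² = 4
Cov(X,Y) = ρ·SD(X)·SD(Y) = -0.8·3.5·2 = -5.6
Var(0.4X + 0.2Y) = (0.4)²·Var(X) + (0.2)²·Var(Y) + 2·(0.4)·(0.2)·Cov(X,Y)
= 0.16·12.25 + 0.04·4 + 0.16·-5.6 = 1.224
SD(0.4X + 0.2Y) = √1.224 ≈ 1.1063

1.1063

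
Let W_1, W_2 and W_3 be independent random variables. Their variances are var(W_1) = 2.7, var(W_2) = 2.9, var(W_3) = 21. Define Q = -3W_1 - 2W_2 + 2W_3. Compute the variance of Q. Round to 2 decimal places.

By independence, var(Q) = (-3)²var(W_1) + (-2)²var(W_2) + (2)²var(W_3)
= (-3)²·2.7 + (-2)²·2.9 + (2)²·21 = 119.9

119.90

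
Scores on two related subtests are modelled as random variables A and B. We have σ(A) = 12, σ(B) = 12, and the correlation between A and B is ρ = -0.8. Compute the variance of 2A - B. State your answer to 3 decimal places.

Var(A) = (12)² = 144;  Var(B) = (12)² = 144
Cov(A,B) = ρ·σ(A)·σ(B) = -0.8·12·12 = -115.2
Var(2A - B) = (2)²·Var(A) + (-1)²·Var(B) + 2·(2)·(-1)·Cov(A,B)
= 4·144 + 1·144 + -4·-115.2 = 1180.8

1180.800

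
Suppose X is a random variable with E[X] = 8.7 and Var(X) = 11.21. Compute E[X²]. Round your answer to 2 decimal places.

86.90

E[X²] = Var(X) + (E[X])² = 11.21 + (8.7)² = 86.9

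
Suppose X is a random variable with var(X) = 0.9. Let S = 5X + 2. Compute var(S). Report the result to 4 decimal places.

22.5000

var(5X + 2) = (5)²·var(X) = 25·0.9 = 22.5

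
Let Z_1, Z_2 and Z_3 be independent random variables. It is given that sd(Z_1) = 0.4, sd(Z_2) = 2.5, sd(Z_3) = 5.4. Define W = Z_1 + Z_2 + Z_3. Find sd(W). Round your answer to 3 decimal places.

5.964

var(Z_1) = 0.16, var(Z_2) = 6.25, var(Z_3) = 29.16
By independence, var(W) = (1)²var(Z_1) + (1)²var(Z_2) + (1)²var(Z_3)
= (1)²·0.16 + (1)²·6.25 + (1)²·29.16 = 35.57
sd(W) = √35.57 ≈ 5.964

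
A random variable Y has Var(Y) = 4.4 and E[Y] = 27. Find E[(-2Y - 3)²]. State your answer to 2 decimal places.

3266.60

E[-2Y - 3] = -2·27 − 3 = -57
Var(-2Y - 3) = (-2)²·4.4 = 17.6
E[(-2Y - 3)²] = Var((-2Y - 3)) + (E[(-2Y - 3)])² = 17.6 + (-57)² = 3266.6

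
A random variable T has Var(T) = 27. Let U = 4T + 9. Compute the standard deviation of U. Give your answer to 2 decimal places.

Var(4T + 9) = (4)²·27 = 432
SD(U) = √432 ≈ 20.78

20.78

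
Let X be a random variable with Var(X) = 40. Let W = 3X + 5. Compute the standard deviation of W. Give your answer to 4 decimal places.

18.9737

Var(3X + 5) = (3)²·40 = 360
SD(W) = √360 ≈ 18.9737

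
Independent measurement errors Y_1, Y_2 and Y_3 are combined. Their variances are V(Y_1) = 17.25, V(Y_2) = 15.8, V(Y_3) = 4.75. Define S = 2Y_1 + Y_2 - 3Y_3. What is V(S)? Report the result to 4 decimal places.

127.5500

By independence, V(S) = (2)²V(Y_1) + (1)²V(Y_2) + (-3)²V(Y_3)
= (2)²·17.25 + (1)²·15.8 + (-3)²·4.75 = 127.55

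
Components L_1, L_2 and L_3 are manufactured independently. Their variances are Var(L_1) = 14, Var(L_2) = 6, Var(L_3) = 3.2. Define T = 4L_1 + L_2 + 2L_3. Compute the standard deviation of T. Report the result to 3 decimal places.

By independence, Var(T) = (4)²Var(L_1) + (1)²Var(L_2) + (2)²Var(L_3)
= (4)²·14 + (1)²·6 + (2)²·3.2 = 242.8
σ(T) = √242.8 ≈ 15.582

15.582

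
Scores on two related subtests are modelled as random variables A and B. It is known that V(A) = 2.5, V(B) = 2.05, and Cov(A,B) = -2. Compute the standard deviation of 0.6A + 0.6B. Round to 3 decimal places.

0.445

V(0.6A + 0.6B) = (0.6)²·V(A) + (0.6)²·V(B) + 2·(0.6)·(0.6)·Cov(A,B)
= 0.36·2.5 + 0.36·2.05 + 0.72·-2 = 0.198
σ(0.6A + 0.6B) = √0.198 ≈ 0.445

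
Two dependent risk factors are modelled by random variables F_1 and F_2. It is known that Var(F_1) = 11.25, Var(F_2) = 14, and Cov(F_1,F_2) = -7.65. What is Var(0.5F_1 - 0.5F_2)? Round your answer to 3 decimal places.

10.138

Var(0.5F_1 - 0.5F_2) = (0.5)²·Var(F_1) + (-0.5)²·Var(F_2) + 2·(0.5)·(-0.5)·Cov(F_1,F_2)
= 0.25·11.25 + 0.25·14 + -0.5·-7.65 = 10.1375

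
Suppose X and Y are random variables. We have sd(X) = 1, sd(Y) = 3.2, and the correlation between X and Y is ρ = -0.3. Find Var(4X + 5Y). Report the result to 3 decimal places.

Var(X) = (1)² = 1;  Var(Y) = (3.2)² = 10.24
Cov(X,Y) = ρ·sd(X)·sd(Y) = -0.3·1·3.2 = -0.96
Var(4X + 5Y) = (4)²·Var(X) + (5)²·Var(Y) + 2·(4)·(5)·Cov(X,Y)
= 16·1 + 25·10.24 + 40·-0.96 = 233.6

233.600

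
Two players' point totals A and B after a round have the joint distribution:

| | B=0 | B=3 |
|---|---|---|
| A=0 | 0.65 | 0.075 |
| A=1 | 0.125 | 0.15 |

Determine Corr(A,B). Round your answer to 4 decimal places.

E[A] = 0.275,  E[B] = 0.675
E[AB] = 0.45
cov(A,B) = E[AB] − E[A]E[B] = 0.45 − (0.275)(0.675) = 0.264375
V(A) = 0.199375,  V(B) = 1.569375
ρ = 0.264375 / √(0.199375·1.569375) ≈ 0.4726

0.4726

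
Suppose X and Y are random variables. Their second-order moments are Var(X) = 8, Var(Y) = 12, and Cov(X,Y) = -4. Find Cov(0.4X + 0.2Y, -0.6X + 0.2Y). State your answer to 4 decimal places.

-1.2800

Cov(0.4X + 0.2Y, -0.6X + 0.2Y) = (0.4)(-0.6)Var(X) + (0.2)(0.2)Var(Y) + [(0.4)(0.2) + (0.2)(-0.6)]Cov(X,Y)
= -0.24·8 + 0.04·12 + -0.04·-4 = -1.28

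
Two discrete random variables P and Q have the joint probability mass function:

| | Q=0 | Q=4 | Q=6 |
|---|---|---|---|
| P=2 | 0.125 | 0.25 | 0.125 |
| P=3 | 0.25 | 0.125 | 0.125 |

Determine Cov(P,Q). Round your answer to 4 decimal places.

E[P] = 2.5,  E[Q] = 3
E[PQ] = 7.25
Cov(P,Q) = E[PQ] − E[P]E[Q] = 7.25 − (2.5)(3) = -0.25

-0.2500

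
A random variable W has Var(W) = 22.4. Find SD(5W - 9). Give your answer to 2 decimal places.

Var(5W - 9) = (5)²·22.4 = 560
SD(5W - 9) = √560 ≈ 23.66

23.66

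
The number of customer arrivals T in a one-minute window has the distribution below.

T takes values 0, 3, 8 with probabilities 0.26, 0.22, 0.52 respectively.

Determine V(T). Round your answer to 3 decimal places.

12.028

E[T] = (0)(0.26) + (3)(0.22) + (8)(0.52) = 4.82
E[T²] = (0)²(0.26) + (3)²(0.22) + (8)²(0.52) = 35.26
V(T) = E[T²] − (E[T])² = 35.26 − (4.82)² = 12.0276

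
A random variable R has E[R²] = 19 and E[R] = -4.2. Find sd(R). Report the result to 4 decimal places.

1.1662

V(R) = 19 − (-4.2)² = 1.36
sd(R) = √1.36 ≈ 1.1662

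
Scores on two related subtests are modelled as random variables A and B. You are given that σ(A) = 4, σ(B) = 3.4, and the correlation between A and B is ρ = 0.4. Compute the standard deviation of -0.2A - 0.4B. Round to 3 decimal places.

Var(A) = (4)² = 16;  Var(B) = (3.4)² = 11.56
cov(A,B) = ρ·σ(A)·σ(B) = 0.4·4·3.4 = 5.44
Var(-0.2A - 0.4B) = (-0.2)²·Var(A) + (-0.4)²·Var(B) + 2·(-0.2)·(-0.4)·cov(A,B)
= 0.04·16 + 0.16·11.56 + 0.16·5.44 = 3.36
σ(-0.2A - 0.4B) = √3.36 ≈ 1.833

1.833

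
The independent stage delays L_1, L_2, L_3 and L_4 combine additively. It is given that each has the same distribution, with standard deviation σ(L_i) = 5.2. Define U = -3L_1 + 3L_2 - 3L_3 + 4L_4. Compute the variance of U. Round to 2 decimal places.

1162.72

Var(L_i) = (5.2)² = 27.04
By independence, Var(U) = (-3)²Var(L_1) + (3)²Var(L_2) + (-3)²Var(L_3) + (4)²Var(L_4)
= (-3)²·27.04 + (3)²·27.04 + (-3)²·27.04 + (4)²·27.04 = 1162.72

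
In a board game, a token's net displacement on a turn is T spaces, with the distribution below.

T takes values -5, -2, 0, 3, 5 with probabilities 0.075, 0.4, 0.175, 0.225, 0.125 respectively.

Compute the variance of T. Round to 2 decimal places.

E[T] = (-5)(0.075) + (-2)(0.4) + (0)(0.175) + (3)(0.225) + (5)(0.125) = 0.125
E[T²] = (-5)²(0.075) + (-2)²(0.4) + (0)²(0.175) + (3)²(0.225) + (5)²(0.125) = 8.625
Var(T) = E[T²] − (E[T])² = 8.625 − (0.125)² = 8.609375

8.61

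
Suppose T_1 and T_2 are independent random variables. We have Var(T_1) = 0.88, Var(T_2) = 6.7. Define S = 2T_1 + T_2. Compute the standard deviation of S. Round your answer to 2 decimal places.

3.20

By independence, Var(S) = (2)²Var(T_1) + (1)²Var(T_2)
= (2)²·0.88 + (1)²·6.7 = 10.22
σ(S) = √10.22 ≈ 3.20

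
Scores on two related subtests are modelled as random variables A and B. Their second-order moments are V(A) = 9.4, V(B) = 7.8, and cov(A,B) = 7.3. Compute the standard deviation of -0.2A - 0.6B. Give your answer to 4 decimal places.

V(-0.2A - 0.6B) = (-0.2)²·V(A) + (-0.6)²·V(B) + 2·(-0.2)·(-0.6)·cov(A,B)
= 0.04·9.4 + 0.36·7.8 + 0.24·7.3 = 4.936
σ(-0.2A - 0.6B) = √4.936 ≈ 2.2217

2.2217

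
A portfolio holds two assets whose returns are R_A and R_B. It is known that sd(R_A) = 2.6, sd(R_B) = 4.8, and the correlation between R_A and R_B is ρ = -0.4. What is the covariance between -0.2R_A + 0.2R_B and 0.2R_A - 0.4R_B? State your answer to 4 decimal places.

-2.7126

var(R_A) = (2.6)² = 6.76;  var(R_B) = (4.8)² = 23.04
Cov(R_A,R_B) = ρ·sd(R_A)·sd(R_B) = -0.4·2.6·4.8 = -4.992
Cov(-0.2R_A + 0.2R_B, 0.2R_A - 0.4R_B) = (-0.2)(0.2)var(R_A) + (0.2)(-0.4)var(R_B) + [(-0.2)(-0.4) + (0.2)(0.2)]Cov(R_A,R_B)
= -0.04·6.76 + -0.08·23.04 + 0.12·-4.992 = -2.71264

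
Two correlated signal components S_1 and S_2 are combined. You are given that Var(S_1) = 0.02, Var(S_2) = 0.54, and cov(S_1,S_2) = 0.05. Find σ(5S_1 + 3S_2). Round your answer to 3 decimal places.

Var(5S_1 + 3S_2) = (5)²·Var(S_1) + (3)²·Var(S_2) + 2·(5)·(3)·cov(S_1,S_2)
= 25·0.02 + 9·0.54 + 30·0.05 = 6.86
σ(5S_1 + 3S_2) = √6.86 ≈ 2.619

2.619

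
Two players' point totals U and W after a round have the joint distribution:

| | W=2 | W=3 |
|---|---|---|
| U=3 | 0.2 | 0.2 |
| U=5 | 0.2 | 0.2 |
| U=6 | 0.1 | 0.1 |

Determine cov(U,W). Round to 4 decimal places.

E[U] = 4.4,  E[W] = 2.5
E[UW] = 11
cov(U,W) = E[UW] − E[U]E[W] = 11 − (4.4)(2.5) = 0

0.0000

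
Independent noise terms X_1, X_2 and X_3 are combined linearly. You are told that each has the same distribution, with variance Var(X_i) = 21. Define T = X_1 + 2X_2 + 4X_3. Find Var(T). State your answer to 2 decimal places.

441.00

By independence, Var(T) = (1)²Var(X_1) + (2)²Var(X_2) + (4)²Var(X_3)
= (1)²·21 + (2)²·21 + (4)²·21 = 441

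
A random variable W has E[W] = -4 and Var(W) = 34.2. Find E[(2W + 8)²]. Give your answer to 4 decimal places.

136.8000

E[2W + 8] = 2·-4 + 8 = 0
Var(2W + 8) = (2)²·34.2 = 136.8
E[(2W + 8)²] = Var((2W + 8)) + (E[(2W + 8)])² = 136.8 + (0)² = 136.8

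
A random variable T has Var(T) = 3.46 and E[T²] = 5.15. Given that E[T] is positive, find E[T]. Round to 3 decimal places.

(E[T])² = E[T²] − Var(T) = 5.15 − 3.46 = 1.69
E[T] = √1.69 = 1.3

1.300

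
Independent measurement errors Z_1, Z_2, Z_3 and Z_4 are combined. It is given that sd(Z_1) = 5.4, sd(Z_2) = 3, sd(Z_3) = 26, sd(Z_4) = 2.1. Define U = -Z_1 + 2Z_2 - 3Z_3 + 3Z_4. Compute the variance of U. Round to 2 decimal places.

var(Z_1) = 29.16, var(Z_2) = 9, var(Z_3) = 676, var(Z_4) = 4.41
By independence, var(U) = (-1)²var(Z_1) + (2)²var(Z_2) + (-3)²var(Z_3) + (3)²var(Z_4)
= (-1)²·29.16 + (2)²·9 + (-3)²·676 + (3)²·4.41 = 6188.85

6188.85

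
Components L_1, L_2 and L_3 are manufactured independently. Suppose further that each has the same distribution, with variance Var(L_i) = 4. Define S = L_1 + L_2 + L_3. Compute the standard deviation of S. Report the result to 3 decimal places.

3.464

By independence, Var(S) = (1)²Var(L_1) + (1)²Var(L_2) + (1)²Var(L_3)
= (1)²·4 + (1)²·4 + (1)²·4 = 12
SD(S) = √12 ≈ 3.464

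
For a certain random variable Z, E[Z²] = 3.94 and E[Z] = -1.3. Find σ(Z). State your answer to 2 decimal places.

Var(Z) = 3.94 − (-1.3)² = 2.25
σ(Z) = √2.25 ≈ 1.50

1.50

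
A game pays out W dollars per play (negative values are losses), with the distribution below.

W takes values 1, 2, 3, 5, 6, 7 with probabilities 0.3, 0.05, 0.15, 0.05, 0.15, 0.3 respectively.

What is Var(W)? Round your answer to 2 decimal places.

6.39

E[W] = (1)(0.3) + (2)(0.05) + (3)(0.15) + (5)(0.05) + (6)(0.15) + (7)(0.3) = 4.1
E[W²] = (1)²(0.3) + (2)²(0.05) + (3)²(0.15) + (5)²(0.05) + (6)²(0.15) + (7)²(0.3) = 23.2
Var(W) = E[W²] − (E[W])² = 23.2 − (4.1)² = 6.39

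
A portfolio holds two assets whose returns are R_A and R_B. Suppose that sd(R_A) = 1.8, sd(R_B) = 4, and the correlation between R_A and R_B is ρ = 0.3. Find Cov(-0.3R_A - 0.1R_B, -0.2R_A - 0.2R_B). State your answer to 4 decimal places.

0.6872

V(R_A) = (1.8)² = 3.24;  V(R_B) = (4)² = 16
Cov(R_A,R_B) = ρ·sd(R_A)·sd(R_B) = 0.3·1.8·4 = 2.16
Cov(-0.3R_A - 0.1R_B, -0.2R_A - 0.2R_B) = (-0.3)(-0.2)V(R_A) + (-0.1)(-0.2)V(R_B) + [(-0.3)(-0.2) + (-0.1)(-0.2)]Cov(R_A,R_B)
= 0.06·3.24 + 0.02·16 + 0.08·2.16 = 0.6872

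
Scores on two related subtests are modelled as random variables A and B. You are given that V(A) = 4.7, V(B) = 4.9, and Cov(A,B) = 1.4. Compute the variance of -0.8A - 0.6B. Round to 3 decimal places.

V(-0.8A - 0.6B) = (-0.8)²·V(A) + (-0.6)²·V(B) + 2·(-0.8)·(-0.6)·Cov(A,B)
= 0.64·4.7 + 0.36·4.9 + 0.96·1.4 = 6.116

6.116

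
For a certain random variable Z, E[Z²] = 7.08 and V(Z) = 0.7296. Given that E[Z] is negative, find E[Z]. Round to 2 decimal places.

(E[Z])² = E[Z²] − V(Z) = 7.08 − 0.7296 = 6.3504
E[Z] = −√6.3504 = -2.52

-2.52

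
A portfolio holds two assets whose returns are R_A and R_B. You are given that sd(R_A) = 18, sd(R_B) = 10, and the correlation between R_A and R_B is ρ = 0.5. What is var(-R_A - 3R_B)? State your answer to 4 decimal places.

1764.0000

var(R_A) = (18)² = 324;  var(R_B) = (10)² = 100
cov(R_A,R_B) = ρ·sd(R_A)·sd(R_B) = 0.5·18·10 = 90
var(-R_A - 3R_B) = (-1)²·var(R_A) + (-3)²·var(R_B) + 2·(-1)·(-3)·cov(R_A,R_B)
= 1·324 + 9·100 + 6·90 = 1764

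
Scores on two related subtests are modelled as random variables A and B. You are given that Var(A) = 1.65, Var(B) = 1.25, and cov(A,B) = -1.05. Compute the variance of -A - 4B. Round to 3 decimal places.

Var(-A - 4B) = (-1)²·Var(A) + (-4)²·Var(B) + 2·(-1)·(-4)·cov(A,B)
= 1·1.65 + 16·1.25 + 8·-1.05 = 13.25

13.250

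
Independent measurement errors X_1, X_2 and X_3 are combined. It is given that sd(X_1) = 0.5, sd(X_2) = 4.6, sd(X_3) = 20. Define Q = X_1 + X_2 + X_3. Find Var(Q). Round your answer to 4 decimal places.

421.4100

Var(X_1) = 0.25, Var(X_2) = 21.16, Var(X_3) = 400
By independence, Var(Q) = (1)²Var(X_1) + (1)²Var(X_2) + (1)²Var(X_3)
= (1)²·0.25 + (1)²·21.16 + (1)²·400 = 421.41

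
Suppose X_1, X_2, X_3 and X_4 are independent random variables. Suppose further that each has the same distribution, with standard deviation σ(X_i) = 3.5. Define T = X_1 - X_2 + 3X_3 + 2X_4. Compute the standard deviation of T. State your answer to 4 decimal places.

13.5554

Var(X_i) = (3.5)² = 12.25
By independence, Var(T) = (1)²Var(X_1) + (-1)²Var(X_2) + (3)²Var(X_3) + (2)²Var(X_4)
= (1)²·12.25 + (-1)²·12.25 + (3)²·12.25 + (2)²·12.25 = 183.75
σ(T) = √183.75 ≈ 13.5554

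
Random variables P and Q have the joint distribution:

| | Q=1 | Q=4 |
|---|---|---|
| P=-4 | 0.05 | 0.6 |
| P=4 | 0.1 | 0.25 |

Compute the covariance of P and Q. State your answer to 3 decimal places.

-1.140

E[P] = -1.2,  E[Q] = 3.55
E[PQ] = -5.4
Cov(P,Q) = E[PQ] − E[P]E[Q] = -5.4 − (-1.2)(3.55) = -1.14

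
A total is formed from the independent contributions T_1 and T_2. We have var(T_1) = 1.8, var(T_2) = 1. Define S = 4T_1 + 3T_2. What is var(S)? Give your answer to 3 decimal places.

37.800

By independence, var(S) = (4)²var(T_1) + (3)²var(T_2)
= (4)²·1.8 + (3)²·1 = 37.8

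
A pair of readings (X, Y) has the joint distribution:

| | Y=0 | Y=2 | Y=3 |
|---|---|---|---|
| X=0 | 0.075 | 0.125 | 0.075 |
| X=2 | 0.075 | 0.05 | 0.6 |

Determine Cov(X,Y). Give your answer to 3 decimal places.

0.356

E[X] = 1.45,  E[Y] = 2.375
E[XY] = 3.8
Cov(X,Y) = E[XY] − E[X]E[Y] = 3.8 − (1.45)(2.375) = 0.35625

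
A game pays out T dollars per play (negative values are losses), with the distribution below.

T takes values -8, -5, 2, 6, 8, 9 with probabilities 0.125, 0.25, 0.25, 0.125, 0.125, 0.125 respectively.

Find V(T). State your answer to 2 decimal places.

36.61

E[T] = (-8)(0.125) + (-5)(0.25) + (2)(0.25) + (6)(0.125) + (8)(0.125) + (9)(0.125) = 1.125
E[T²] = (-8)²(0.125) + (-5)²(0.25) + (2)²(0.25) + (6)²(0.125) + (8)²(0.125) + (9)²(0.125) = 37.875
V(T) = E[T²] − (E[T])² = 37.875 − (1.125)² = 36.609375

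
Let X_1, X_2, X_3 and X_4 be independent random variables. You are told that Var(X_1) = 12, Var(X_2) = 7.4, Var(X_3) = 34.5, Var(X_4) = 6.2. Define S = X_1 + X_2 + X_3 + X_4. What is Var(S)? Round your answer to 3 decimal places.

By independence, Var(S) = (1)²Var(X_1) + (1)²Var(X_2) + (1)²Var(X_3) + (1)²Var(X_4)
= (1)²·12 + (1)²·7.4 + (1)²·34.5 + (1)²·6.2 = 60.1

60.100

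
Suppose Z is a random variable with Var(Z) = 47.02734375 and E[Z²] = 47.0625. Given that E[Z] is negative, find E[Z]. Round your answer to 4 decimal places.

-0.1875

(E[Z])² = E[Z²] − Var(Z) = 47.0625 − 47.02734375 = 0.03515625
E[Z] = −√0.03515625 = -0.1875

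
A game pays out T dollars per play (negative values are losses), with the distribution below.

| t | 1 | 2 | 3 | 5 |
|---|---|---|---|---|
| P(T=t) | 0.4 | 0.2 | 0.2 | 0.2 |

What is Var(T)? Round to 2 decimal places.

2.24

E[T] = (1)(0.4) + (2)(0.2) + (3)(0.2) + (5)(0.2) = 2.4
E[T²] = (1)²(0.4) + (2)²(0.2) + (3)²(0.2) + (5)²(0.2) = 8
Var(T) = E[T²] − (E[T])² = 8 − (2.4)² = 2.24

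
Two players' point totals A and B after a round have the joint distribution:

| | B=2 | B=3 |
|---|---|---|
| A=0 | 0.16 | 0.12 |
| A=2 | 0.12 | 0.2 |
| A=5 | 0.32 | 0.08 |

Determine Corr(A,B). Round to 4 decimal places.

-0.2517

E[A] = 2.64,  E[B] = 2.4
E[AB] = 6.08
cov(A,B) = E[AB] − E[A]E[B] = 6.08 − (2.64)(2.4) = -0.256
Var(A) = 4.3104,  Var(B) = 0.24
ρ = -0.256 / √(4.3104·0.24) ≈ -0.2517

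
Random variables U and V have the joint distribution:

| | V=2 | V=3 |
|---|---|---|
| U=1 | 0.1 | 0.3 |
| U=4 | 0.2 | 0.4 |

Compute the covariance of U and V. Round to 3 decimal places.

E[U] = 2.8,  E[V] = 2.7
E[UV] = 7.5
Cov(U,V) = E[UV] − E[U]E[V] = 7.5 − (2.8)(2.7) = -0.06

-0.060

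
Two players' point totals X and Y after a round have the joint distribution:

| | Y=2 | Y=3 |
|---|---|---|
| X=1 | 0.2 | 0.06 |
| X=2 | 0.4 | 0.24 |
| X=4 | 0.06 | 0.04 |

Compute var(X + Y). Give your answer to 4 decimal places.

E[X] = 1.94,  E[Y] = 2.34,  E[XY] = 4.58
var(X) = 4.42 − (1.94)² = 0.6564;  var(Y) = 5.7 − (2.34)² = 0.2244
Cov(X,Y) = 4.58 − (1.94)(2.34) = 0.0404
var(X + Y) = (1)²·0.6564 + (1)²·0.2244 + 2·(1)·(1)·0.0404 = 0.9616

0.9616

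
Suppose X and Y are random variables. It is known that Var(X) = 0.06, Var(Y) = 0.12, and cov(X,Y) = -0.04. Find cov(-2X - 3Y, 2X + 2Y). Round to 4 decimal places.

cov(-2X - 3Y, 2X + 2Y) = (-2)(2)Var(X) + (-3)(2)Var(Y) + [(-2)(2) + (-3)(2)]cov(X,Y)
= -4·0.06 + -6·0.12 + -10·-0.04 = -0.56

-0.5600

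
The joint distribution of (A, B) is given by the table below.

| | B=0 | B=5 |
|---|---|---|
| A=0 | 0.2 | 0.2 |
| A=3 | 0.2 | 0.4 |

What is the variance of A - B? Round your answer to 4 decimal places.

6.9600

E[A] = 1.8,  E[B] = 3,  E[AB] = 6
V(A) = 5.4 − (1.8)² = 2.16;  V(B) = 15 − (3)² = 6
Cov(A,B) = 6 − (1.8)(3) = 0.6
V(A - B) = (1)²·2.16 + (-1)²·6 + 2·(1)·(-1)·0.6 = 6.96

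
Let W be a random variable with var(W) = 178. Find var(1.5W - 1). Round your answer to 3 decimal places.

400.500

var(1.5W - 1) = (1.5)²·var(W) = 2.25·178 = 400.5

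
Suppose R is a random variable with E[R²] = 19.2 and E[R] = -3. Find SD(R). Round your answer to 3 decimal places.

3.194

Var(R) = 19.2 − (-3)² = 10.2
SD(R) = √10.2 ≈ 3.194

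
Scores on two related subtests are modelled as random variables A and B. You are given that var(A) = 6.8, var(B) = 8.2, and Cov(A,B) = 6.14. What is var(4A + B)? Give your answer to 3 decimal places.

var(4A + B) = (4)²·var(A) + (1)²·var(B) + 2·(4)·(1)·Cov(A,B)
= 16·6.8 + 1·8.2 + 8·6.14 = 166.12

166.120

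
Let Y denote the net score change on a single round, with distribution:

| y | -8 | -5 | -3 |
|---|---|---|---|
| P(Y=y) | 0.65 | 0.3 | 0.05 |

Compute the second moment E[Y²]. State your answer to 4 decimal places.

49.5500

E[Y²] = (-8)²(0.65) + (-5)²(0.3) + (-3)²(0.05) = 49.55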